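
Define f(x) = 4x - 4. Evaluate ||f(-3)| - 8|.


f(-3) = -16
|-16| = 16
|16 - 8| = 8

8


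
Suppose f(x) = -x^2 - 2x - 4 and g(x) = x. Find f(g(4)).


g(4) = 4
f(4) = (-1)*(4)^2 - 2*(4) - 4 = -28

-28


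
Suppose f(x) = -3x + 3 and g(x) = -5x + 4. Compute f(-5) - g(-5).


-11


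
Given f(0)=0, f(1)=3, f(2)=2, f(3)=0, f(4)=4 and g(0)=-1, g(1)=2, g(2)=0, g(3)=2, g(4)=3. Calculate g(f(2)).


f(2) = 2
g(2) = 0

0


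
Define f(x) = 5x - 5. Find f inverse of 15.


Solve 5x - 5 = 15
x = (15 + 5) / 5 = 4

4


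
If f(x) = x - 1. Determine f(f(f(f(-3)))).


f(-3) = -4
f(-4) = -5
f(-5) = -6
f(-6) = -7

-7


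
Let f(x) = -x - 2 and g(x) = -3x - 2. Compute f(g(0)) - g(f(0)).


f(g(0)) = 0
g(f(0)) = 4
Difference = -4

-4


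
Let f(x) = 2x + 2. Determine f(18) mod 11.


f(18) = 38
38 mod 11 = 5

5


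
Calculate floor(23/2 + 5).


16


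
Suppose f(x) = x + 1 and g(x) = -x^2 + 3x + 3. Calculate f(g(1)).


g(1) = 5
f(5) = 6

6


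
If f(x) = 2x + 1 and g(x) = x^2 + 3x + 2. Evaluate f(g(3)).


g(3) = 20
f(20) = 41

41


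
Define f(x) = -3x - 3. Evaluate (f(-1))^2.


f(-1) = 0
(0)^2 = 0

0


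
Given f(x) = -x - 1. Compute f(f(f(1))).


-2


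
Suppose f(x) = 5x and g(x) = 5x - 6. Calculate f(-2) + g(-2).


-26


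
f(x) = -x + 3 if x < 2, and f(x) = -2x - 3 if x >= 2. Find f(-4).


-4 satisfies x < 2
f(-4) = 7

7


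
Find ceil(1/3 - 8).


1/3 = 0.3333
0.3333 - 8 = -7.6667
ceil(-7.6667) = -7

-7


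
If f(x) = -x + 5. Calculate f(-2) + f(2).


f(-2) = 7
f(2) = 3
Sum = 10

10


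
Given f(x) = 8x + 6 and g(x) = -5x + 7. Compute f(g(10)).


g(10) = -43
f(-43) = -338

-338


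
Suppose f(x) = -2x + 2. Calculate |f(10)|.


f(10) = -18
|-18| = 18

18


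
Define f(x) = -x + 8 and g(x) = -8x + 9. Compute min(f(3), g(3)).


f(3) = 5
g(3) = -15
min = -15

-15


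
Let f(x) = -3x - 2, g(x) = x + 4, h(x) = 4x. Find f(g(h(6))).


h(6) = 24
g(24) = 28
f(28) = -86

-86


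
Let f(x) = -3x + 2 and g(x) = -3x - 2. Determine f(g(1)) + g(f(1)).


f(g(1)) = 17
g(f(1)) = 1
Sum = 18

18


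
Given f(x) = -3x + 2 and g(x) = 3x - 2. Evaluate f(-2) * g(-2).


f(-2) = 8
g(-2) = -8
Product = -64

-64


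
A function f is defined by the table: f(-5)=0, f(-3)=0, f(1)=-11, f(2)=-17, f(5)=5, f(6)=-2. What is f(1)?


Reading from the table at x = 1

-11


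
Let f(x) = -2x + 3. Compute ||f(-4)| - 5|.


f(-4) = 11
|11| = 11
|11 - 5| = 6

6


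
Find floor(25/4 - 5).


25/4 = 6.25
6.25 - 5 = 1.25
floor(1.25) = 1

1


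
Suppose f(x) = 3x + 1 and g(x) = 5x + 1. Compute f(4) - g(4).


f(4) = 13
g(4) = 21
Difference = -8

-8


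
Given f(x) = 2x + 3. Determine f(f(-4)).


f(-4) = -5
f(-5) = -7

-7


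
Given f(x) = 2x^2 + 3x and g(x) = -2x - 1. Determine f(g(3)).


g(3) = -7
f(-7) = 2*(-7)^2 + 3*(-7) = 77

77


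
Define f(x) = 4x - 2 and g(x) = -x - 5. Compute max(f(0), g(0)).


f(0) = -2
g(0) = -5
max = -2

-2


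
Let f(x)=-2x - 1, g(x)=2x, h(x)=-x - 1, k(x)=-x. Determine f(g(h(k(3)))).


k(3) = -3
h(-3) = 2
g(2) = 4
f(4) = -9

-9


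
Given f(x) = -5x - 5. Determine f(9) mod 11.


f(9) = -50
-50 mod 11 = 5

5


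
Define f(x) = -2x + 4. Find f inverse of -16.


Solve -2x + 4 = -16
x = (-16 - 4) / (-2) = 10

10


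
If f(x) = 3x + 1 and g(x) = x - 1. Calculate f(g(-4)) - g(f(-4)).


f(g(-4)) = -14
g(f(-4)) = -12
Difference = -2

-2


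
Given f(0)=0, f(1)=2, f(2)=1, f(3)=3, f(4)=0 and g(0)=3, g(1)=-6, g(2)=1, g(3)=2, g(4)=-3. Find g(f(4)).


f(4) = 0
g(0) = 3

3


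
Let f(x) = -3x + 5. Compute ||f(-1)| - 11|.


f(-1) = 8
|8| = 8
|8 - 11| = 3

3


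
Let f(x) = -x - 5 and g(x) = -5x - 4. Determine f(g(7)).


g(7) = -39
f(-39) = 34

34


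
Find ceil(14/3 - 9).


-4


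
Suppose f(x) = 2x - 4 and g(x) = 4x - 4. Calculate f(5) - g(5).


f(5) = 6
g(5) = 16
Difference = -10

-10


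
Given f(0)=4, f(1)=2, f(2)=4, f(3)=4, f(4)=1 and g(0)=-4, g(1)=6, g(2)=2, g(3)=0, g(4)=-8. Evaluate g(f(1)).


f(1) = 2
g(2) = 2

2


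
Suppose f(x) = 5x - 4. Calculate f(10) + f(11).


f(10) = 46
f(11) = 51
Sum = 97

97


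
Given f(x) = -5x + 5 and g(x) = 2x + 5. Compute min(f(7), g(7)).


f(7) = -30
g(7) = 19
min = -30

-30


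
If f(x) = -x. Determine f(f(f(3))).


f(3) = -3
f(-3) = 3
f(3) = -3

-3


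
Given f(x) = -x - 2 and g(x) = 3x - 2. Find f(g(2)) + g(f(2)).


f(g(2)) = -6
g(f(2)) = -14
Sum = -20

-20


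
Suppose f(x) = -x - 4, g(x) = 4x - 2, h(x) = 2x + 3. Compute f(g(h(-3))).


h(-3) = -3
g(-3) = -14
f(-14) = 10

10


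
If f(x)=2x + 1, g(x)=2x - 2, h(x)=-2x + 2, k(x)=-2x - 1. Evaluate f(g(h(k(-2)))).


k(-2) = 3
h(3) = -4
g(-4) = -10
f(-10) = -19

-19


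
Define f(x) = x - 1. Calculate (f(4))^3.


f(4) = 3
(3)^3 = 27

27


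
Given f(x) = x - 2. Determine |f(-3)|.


f(-3) = -5
|-5| = 5

5


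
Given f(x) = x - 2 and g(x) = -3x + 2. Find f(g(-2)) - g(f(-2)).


f(g(-2)) = 6
g(f(-2)) = 14
Difference = -8

-8


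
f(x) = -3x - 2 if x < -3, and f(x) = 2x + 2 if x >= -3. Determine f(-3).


-3 satisfies x >= -3
f(-3) = -4

-4


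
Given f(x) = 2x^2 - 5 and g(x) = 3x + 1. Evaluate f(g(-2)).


g(-2) = -5
f(-5) = 2*(-5)^2 - 5 = 45

45


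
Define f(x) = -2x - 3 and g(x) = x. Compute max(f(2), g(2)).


f(2) = -7
g(2) = 2
max = 2

2


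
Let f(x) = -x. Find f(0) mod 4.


f(0) = 0
0 mod 4 = 0

0


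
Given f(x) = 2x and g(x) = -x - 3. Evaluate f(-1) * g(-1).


f(-1) = -2
g(-1) = -2
Product = 4

4


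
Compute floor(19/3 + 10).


19/3 = 6.3333
6.3333 + 10 = 16.3333
floor(16.3333) = 16

16


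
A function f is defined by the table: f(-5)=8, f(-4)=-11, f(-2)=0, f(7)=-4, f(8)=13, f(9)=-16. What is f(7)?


Reading from the table at x = 7

-4


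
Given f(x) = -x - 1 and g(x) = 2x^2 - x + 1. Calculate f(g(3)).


g(3) = 16
f(16) = -17

-17


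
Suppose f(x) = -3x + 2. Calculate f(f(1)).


f(1) = -1
f(-1) = 5

5


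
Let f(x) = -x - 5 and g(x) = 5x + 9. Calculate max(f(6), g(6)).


39


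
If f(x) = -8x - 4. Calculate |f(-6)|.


f(-6) = 44
|44| = 44

44


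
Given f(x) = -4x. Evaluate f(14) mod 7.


f(14) = -56
-56 mod 7 = 0

0


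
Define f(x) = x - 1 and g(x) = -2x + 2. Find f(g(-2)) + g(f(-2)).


f(g(-2)) = 5
g(f(-2)) = 8
Sum = 13

13


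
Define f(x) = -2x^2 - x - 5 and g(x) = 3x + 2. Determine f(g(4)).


-411


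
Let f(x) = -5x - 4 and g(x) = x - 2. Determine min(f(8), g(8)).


f(8) = -44
g(8) = 6
min = -44

-44


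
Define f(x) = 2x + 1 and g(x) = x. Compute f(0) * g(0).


f(0) = 1
g(0) = 0
Product = 0

0


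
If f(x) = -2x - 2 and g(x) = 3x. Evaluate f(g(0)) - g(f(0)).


f(g(0)) = -2
g(f(0)) = -6
Difference = 4

4


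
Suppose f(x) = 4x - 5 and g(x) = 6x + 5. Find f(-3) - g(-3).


f(-3) = -17
g(-3) = -13
Difference = -4

-4


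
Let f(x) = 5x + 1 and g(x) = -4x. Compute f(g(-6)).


g(-6) = 24
f(24) = 121

121


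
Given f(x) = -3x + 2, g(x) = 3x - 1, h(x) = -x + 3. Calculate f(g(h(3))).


5


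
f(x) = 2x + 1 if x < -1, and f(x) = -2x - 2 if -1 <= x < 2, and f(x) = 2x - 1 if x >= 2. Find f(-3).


-3 satisfies x < -1
f(-3) = -5

-5


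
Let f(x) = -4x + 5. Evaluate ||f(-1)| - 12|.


f(-1) = 9
|9| = 9
|9 - 12| = 3

3


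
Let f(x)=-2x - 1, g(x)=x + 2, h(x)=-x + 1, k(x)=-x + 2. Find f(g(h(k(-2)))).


k(-2) = 4
h(4) = -3
g(-3) = -1
f(-1) = 1

1


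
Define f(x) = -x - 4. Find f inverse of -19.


Solve -x - 4 = -19
x = (-19 + 4) / (-1) = 15

15


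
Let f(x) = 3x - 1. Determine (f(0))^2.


1


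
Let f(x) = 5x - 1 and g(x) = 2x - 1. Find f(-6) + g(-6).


f(-6) = -31
g(-6) = -13
Sum = -44

-44


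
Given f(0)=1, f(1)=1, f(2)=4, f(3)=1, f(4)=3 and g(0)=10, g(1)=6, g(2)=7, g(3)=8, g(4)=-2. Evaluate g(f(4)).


f(4) = 3
g(3) = 8

8


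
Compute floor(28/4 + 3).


10


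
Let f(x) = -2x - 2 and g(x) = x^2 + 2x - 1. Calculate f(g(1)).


g(1) = 2
f(2) = -6

-6


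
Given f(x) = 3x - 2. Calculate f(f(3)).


19


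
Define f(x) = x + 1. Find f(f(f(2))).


f(2) = 3
f(3) = 4
f(4) = 5

5


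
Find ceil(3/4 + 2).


3/4 = 0.75
0.75 + 2 = 2.75
ceil(2.75) = 3

3


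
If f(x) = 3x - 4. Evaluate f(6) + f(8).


f(6) = 14
f(8) = 20
Sum = 34

34


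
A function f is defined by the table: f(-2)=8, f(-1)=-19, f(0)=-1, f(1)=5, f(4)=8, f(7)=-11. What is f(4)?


Reading from the table at x = 4

8


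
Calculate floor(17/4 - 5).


17/4 = 4.25
4.25 - 5 = -0.75
floor(-0.75) = -1

-1


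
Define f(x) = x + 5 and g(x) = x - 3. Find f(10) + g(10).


22


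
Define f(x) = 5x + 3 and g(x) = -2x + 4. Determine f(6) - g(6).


f(6) = 33
g(6) = -8
Difference = 41

41


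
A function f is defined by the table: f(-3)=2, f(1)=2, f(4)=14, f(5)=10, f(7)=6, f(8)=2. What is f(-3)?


2


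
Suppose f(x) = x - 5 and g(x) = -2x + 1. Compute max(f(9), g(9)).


f(9) = 4
g(9) = -17
max = 4

4


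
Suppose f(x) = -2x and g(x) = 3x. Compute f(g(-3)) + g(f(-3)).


f(g(-3)) = 18
g(f(-3)) = 18
Sum = 36

36


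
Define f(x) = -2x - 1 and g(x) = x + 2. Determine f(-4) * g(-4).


-14


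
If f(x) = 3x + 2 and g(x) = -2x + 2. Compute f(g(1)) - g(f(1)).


10


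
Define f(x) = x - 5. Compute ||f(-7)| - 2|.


f(-7) = -12
|-12| = 12
|12 - 2| = 10

10


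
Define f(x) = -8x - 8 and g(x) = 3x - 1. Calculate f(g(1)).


-24


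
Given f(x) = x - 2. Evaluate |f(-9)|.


f(-9) = -11
|-11| = 11

11


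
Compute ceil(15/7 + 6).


9


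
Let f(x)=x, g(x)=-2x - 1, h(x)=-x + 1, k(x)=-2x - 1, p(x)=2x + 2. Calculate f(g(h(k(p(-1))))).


p(-1) = 0
k(0) = -1
h(-1) = 2
g(2) = -5
f(-5) = -5

-5


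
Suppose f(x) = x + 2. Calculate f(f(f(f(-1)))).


f(-1) = 1
f(1) = 3
f(3) = 5
f(5) = 7

7


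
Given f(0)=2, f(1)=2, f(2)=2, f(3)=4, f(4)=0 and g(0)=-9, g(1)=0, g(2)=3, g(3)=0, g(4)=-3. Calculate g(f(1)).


f(1) = 2
g(2) = 3

3


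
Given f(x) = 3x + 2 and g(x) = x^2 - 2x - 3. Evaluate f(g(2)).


g(2) = -3
f(-3) = -7

-7


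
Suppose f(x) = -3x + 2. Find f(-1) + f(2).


1


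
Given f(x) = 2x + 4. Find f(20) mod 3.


f(20) = 44
44 mod 3 = 2

2


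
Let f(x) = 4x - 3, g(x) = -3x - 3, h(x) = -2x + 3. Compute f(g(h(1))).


h(1) = 1
g(1) = -6
f(-6) = -27

-27


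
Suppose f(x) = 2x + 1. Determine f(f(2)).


f(2) = 5
f(5) = 11

11


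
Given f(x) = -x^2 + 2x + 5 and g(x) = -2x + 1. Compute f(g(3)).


-30


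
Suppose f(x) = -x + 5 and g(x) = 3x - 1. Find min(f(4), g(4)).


1


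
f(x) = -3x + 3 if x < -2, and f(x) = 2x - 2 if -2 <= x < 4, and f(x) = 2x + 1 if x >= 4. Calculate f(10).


21


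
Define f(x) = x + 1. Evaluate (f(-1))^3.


0


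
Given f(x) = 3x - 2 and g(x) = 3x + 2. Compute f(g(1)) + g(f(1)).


f(g(1)) = 13
g(f(1)) = 5
Sum = 18

18


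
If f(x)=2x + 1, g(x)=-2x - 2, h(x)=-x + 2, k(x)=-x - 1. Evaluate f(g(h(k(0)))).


k(0) = -1
h(-1) = 3
g(3) = -8
f(-8) = -15

-15


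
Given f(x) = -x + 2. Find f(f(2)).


2


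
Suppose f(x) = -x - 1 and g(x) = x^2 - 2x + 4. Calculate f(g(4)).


g(4) = 12
f(12) = -13

-13


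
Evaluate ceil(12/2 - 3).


12/2 = 6
6 - 3 = 3
ceil(3) = 3

3


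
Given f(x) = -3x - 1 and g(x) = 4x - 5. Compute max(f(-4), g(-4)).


f(-4) = 11
g(-4) = -21
max = 11

11


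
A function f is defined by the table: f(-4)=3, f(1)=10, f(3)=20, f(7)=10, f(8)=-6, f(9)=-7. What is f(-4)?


Reading from the table at x = -4

3


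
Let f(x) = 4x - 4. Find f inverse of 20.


Solve 4x - 4 = 20
x = (20 + 4) / 4 = 6

6


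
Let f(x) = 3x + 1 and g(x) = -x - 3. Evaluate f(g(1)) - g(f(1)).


f(g(1)) = -11
g(f(1)) = -7
Difference = -4

-4


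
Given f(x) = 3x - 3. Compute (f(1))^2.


f(1) = 0
(0)^2 = 0

0


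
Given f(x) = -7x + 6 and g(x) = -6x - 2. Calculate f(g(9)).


g(9) = -56
f(-56) = 398

398


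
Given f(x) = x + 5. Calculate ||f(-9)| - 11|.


f(-9) = -4
|-4| = 4
|4 - 11| = 7

7


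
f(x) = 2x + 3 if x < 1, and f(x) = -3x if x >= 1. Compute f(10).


10 satisfies x >= 1
f(10) = -30

-30


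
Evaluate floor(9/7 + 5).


9/7 = 1.2857
1.2857 + 5 = 6.2857
floor(6.2857) = 6

6


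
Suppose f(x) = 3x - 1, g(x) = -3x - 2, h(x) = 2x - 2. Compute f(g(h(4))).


h(4) = 6
g(6) = -20
f(-20) = -61

-61


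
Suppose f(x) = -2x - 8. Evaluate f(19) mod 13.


f(19) = -46
-46 mod 13 = 6

6


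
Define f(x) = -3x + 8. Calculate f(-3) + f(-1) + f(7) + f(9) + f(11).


f(-3) = 17
f(-1) = 11
f(7) = -13
f(9) = -19
f(11) = -25
Sum = -29

-29


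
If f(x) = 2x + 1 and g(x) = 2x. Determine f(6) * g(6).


f(6) = 13
g(6) = 12
Product = 156

156


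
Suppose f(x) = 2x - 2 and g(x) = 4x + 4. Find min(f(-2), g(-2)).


f(-2) = -6
g(-2) = -4
min = -6

-6


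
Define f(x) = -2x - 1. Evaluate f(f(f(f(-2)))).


f(-2) = 3
f(3) = -7
f(-7) = 13
f(13) = -27

-27


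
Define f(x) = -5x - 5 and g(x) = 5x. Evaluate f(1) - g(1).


f(1) = -10
g(1) = 5
Difference = -15

-15


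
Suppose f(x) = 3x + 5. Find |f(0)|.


f(0) = 5
|5| = 5

5


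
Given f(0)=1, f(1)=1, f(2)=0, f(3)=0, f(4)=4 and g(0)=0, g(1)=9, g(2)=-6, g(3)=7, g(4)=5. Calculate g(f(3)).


f(3) = 0
g(0) = 0

0


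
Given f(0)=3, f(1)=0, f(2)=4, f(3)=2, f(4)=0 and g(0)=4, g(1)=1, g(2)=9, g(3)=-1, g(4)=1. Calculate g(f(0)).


f(0) = 3
g(3) = -1

-1


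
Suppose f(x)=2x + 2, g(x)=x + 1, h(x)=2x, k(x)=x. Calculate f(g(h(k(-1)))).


0


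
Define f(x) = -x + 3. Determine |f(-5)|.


f(-5) = 8
|8| = 8

8


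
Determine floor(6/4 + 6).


6/4 = 1.5
1.5 + 6 = 7.5
floor(7.5) = 7

7


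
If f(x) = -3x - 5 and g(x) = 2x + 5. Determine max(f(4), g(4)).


f(4) = -17
g(4) = 13
max = 13

13


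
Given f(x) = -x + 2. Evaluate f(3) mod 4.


f(3) = -1
-1 mod 4 = 3

3


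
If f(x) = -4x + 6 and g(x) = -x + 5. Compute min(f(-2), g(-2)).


f(-2) = 14
g(-2) = 7
min = 7

7


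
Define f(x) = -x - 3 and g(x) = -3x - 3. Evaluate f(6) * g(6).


f(6) = -9
g(6) = -21
Product = 189

189


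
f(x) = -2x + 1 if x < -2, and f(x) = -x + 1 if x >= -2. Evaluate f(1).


1 satisfies x >= -2
f(1) = 0

0


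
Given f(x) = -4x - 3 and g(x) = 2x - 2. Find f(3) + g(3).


f(3) = -15
g(3) = 4
Sum = -11

-11


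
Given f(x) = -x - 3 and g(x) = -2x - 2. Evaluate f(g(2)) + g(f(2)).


f(g(2)) = 3
g(f(2)) = 8
Sum = 11

11


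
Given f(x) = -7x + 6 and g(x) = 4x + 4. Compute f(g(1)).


g(1) = 8
f(8) = -50

-50


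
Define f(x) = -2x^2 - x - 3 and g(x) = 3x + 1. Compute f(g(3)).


g(3) = 10
f(10) = (-2)*(10)^2 - 1*(10) - 3 = -213

-213


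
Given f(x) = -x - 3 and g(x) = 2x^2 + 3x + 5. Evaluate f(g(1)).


g(1) = 10
f(10) = -13

-13


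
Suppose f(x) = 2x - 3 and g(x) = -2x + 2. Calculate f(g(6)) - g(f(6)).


f(g(6)) = -23
g(f(6)) = -16
Difference = -7

-7


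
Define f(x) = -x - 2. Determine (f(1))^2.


f(1) = -3
(-3)^2 = 9

9


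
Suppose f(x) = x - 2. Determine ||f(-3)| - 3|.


2


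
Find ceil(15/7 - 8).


15/7 = 2.1429
2.1429 - 8 = -5.8571
ceil(-5.8571) = -5

-5


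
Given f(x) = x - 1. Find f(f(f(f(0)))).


f(0) = -1
f(-1) = -2
f(-2) = -3
f(-3) = -4

-4


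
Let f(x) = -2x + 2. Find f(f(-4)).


-18


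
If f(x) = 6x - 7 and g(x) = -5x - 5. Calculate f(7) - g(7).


f(7) = 35
g(7) = -40
Difference = 75

75


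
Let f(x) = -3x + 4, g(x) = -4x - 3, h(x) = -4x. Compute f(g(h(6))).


h(6) = -24
g(-24) = 93
f(93) = -275

-275


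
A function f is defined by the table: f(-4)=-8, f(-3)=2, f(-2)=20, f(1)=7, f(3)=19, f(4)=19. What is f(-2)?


Reading from the table at x = -2

20


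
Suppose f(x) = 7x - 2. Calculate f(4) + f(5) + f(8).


f(4) = 26
f(5) = 33
f(8) = 54
Sum = 113

113


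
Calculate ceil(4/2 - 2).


4/2 = 2
2 - 2 = 0
ceil(0) = 0

0


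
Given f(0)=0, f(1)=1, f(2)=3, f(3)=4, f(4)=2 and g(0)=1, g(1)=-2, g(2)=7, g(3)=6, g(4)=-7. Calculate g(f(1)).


f(1) = 1
g(1) = -2

-2


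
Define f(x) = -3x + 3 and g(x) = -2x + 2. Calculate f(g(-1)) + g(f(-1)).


f(g(-1)) = -9
g(f(-1)) = -10
Sum = -19

-19


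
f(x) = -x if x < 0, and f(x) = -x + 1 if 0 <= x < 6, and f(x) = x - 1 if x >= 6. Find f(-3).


-3 satisfies x < 0
f(-3) = 3

3


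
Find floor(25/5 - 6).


25/5 = 5
5 - 6 = -1
floor(-1) = -1

-1


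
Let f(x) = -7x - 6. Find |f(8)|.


f(8) = -62
|-62| = 62

62


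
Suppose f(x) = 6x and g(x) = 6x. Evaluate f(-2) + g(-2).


-24


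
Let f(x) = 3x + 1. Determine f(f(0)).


f(0) = 1
f(1) = 4

4


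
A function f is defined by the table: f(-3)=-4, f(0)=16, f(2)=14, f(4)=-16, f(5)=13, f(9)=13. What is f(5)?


Reading from the table at x = 5

13


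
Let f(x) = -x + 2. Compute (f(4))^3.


-8


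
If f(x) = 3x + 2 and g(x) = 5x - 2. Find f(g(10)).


g(10) = 48
f(48) = 146

146


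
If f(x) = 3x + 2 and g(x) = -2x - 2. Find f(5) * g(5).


f(5) = 17
g(5) = -12
Product = -204

-204


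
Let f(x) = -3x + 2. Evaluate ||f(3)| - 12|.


f(3) = -7
|-7| = 7
|7 - 12| = 5

5


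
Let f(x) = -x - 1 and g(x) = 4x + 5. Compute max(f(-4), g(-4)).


f(-4) = 3
g(-4) = -11
max = 3

3


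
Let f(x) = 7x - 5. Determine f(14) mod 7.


f(14) = 93
93 mod 7 = 2

2


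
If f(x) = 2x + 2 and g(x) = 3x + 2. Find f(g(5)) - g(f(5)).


-2


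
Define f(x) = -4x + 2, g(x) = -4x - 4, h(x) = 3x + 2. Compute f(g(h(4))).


242


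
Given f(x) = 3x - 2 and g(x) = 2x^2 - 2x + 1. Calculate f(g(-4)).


g(-4) = 41
f(41) = 121

121


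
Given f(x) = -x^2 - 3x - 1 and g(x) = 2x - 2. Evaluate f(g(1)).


g(1) = 0
f(0) = (-1)*(0)^2 - 3*(0) - 1 = -1

-1


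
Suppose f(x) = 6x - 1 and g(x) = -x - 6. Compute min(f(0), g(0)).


f(0) = -1
g(0) = -6
min = -6

-6


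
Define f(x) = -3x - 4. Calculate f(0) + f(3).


-17


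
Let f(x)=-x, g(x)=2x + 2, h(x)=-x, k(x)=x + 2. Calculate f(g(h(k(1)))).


k(1) = 3
h(3) = -3
g(-3) = -4
f(-4) = 4

4


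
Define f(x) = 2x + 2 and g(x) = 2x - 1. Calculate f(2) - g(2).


f(2) = 6
g(2) = 3
Difference = 3

3


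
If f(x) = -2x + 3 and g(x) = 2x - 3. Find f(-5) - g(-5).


26


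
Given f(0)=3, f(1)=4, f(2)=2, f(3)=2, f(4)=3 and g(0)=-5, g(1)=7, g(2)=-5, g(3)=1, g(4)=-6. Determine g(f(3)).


f(3) = 2
g(2) = -5

-5


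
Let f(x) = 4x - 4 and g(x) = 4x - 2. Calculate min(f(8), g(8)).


f(8) = 28
g(8) = 30
min = 28

28


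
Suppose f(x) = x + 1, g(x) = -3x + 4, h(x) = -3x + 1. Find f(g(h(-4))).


-34


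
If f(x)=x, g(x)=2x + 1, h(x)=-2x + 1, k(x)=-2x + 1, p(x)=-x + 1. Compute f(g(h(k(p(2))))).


p(2) = -1
k(-1) = 3
h(3) = -5
g(-5) = -9
f(-9) = -9

-9


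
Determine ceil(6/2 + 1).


4


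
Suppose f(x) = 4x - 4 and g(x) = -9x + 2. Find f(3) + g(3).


f(3) = 8
g(3) = -25
Sum = -17

-17


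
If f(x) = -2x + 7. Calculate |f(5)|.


3


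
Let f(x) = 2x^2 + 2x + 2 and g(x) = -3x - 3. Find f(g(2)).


g(2) = -9
f(-9) = 2*(-9)^2 + 2*(-9) + 2 = 146

146


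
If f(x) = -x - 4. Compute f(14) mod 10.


f(14) = -18
-18 mod 10 = 2

2


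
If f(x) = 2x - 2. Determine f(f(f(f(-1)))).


-46


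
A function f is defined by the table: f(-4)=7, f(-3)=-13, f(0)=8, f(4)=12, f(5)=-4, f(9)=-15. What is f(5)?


-4


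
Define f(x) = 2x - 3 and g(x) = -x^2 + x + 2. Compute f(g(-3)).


g(-3) = -10
f(-10) = -23

-23


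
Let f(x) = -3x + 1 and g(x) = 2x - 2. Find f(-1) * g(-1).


f(-1) = 4
g(-1) = -4
Product = -16

-16


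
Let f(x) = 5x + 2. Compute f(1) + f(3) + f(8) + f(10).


f(1) = 7
f(3) = 17
f(8) = 42
f(10) = 52
Sum = 118

118


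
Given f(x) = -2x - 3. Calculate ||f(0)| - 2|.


f(0) = -3
|-3| = 3
|3 - 2| = 1

1


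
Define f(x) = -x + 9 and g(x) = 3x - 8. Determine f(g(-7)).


38


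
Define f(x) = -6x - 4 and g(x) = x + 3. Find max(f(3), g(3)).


f(3) = -22
g(3) = 6
max = 6

6


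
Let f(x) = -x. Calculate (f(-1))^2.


f(-1) = 1
(1)^2 = 1

1


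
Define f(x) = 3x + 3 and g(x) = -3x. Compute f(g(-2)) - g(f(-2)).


12


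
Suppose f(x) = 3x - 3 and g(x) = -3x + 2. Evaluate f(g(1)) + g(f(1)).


-4


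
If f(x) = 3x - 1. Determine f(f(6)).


f(6) = 17
f(17) = 50

50


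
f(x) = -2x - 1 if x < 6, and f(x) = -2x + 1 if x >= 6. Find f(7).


7 satisfies x >= 6
f(7) = -13

-13


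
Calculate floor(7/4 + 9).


7/4 = 1.75
1.75 + 9 = 10.75
floor(10.75) = 10

10


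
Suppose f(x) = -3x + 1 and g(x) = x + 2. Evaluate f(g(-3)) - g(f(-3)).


f(g(-3)) = 4
g(f(-3)) = 12
Difference = -8

-8


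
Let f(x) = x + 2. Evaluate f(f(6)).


f(6) = 8
f(8) = 10

10


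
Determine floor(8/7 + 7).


8/7 = 1.1429
1.1429 + 7 = 8.1429
floor(8.1429) = 8

8


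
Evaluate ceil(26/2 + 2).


15


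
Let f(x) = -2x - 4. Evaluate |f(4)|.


f(4) = -12
|-12| = 12

12


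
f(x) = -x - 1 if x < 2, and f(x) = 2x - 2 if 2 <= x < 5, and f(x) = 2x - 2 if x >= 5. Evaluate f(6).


10


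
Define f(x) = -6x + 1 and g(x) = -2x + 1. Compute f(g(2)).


g(2) = -3
f(-3) = 19

19


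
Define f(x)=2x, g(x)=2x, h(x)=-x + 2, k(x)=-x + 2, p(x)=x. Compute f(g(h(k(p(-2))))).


p(-2) = -2
k(-2) = 4
h(4) = -2
g(-2) = -4
f(-4) = -8

-8


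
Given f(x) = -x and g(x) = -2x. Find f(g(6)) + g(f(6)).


f(g(6)) = 12
g(f(6)) = 12
Sum = 24

24


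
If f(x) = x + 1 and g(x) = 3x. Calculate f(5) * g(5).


90


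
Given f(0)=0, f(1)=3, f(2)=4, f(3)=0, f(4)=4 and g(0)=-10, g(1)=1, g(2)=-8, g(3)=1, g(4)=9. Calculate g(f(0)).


f(0) = 0
g(0) = -10

-10


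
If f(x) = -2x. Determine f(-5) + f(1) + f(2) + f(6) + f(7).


f(-5) = 10
f(1) = -2
f(2) = -4
f(6) = -12
f(7) = -14
Sum = -22

-22


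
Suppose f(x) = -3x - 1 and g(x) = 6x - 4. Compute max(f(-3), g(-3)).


8


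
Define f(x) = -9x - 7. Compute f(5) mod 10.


f(5) = -52
-52 mod 10 = 8

8


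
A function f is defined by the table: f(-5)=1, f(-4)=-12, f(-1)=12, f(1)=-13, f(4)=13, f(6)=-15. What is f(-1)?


12


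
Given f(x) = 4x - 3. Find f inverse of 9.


3


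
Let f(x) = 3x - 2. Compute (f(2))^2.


f(2) = 4
(4)^2 = 16

16


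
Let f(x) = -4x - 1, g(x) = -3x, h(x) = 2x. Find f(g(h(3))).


h(3) = 6
g(6) = -18
f(-18) = 71

71


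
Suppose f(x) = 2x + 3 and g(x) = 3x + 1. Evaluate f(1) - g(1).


f(1) = 5
g(1) = 4
Difference = 1

1


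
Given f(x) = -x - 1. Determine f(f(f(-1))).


f(-1) = 0
f(0) = -1
f(-1) = 0

0


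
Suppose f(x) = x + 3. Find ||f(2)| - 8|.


f(2) = 5
|5| = 5
|5 - 8| = 3

3


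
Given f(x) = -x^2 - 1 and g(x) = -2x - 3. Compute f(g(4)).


g(4) = -11
f(-11) = (-1)*(-11)^2 - 1 = -122

-122


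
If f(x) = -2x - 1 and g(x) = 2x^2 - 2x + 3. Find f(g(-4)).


g(-4) = 43
f(43) = -87

-87


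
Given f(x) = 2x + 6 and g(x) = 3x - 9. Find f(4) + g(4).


f(4) = 14
g(4) = 3
Sum = 17

17


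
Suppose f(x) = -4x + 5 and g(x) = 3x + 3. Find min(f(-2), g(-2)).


f(-2) = 13
g(-2) = -3
min = -3

-3


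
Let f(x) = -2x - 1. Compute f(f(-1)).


f(-1) = 1
f(1) = -3

-3


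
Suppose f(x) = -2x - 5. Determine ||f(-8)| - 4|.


f(-8) = 11
|11| = 11
|11 - 4| = 7

7


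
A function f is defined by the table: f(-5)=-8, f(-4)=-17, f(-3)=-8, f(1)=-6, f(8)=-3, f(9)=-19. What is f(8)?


Reading from the table at x = 8

-3


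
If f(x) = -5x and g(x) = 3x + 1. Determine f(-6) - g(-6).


f(-6) = 30
g(-6) = -17
Difference = 47

47


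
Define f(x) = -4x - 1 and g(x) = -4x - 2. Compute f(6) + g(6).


f(6) = -25
g(6) = -26
Sum = -51

-51


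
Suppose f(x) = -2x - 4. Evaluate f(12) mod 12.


f(12) = -28
-28 mod 12 = 8

8


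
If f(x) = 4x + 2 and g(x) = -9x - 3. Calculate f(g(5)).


-190


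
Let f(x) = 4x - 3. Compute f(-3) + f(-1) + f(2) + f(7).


f(-3) = -15
f(-1) = -7
f(2) = 5
f(7) = 25
Sum = 8

8


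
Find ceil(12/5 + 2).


12/5 = 2.4
2.4 + 2 = 4.4
ceil(4.4) = 5

5


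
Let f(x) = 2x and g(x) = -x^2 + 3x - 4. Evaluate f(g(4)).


g(4) = -8
f(-8) = -16

-16


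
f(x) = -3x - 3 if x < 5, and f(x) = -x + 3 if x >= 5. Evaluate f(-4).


-4 satisfies x < 5
f(-4) = 9

9


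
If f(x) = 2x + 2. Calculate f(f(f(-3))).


-10


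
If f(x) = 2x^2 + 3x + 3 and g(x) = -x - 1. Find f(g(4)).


g(4) = -5
f(-5) = 2*(-5)^2 + 3*(-5) + 3 = 38

38


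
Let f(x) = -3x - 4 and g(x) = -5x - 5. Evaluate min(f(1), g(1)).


-10


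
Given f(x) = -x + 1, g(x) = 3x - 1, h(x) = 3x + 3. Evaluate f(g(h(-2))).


h(-2) = -3
g(-3) = -10
f(-10) = 11

11


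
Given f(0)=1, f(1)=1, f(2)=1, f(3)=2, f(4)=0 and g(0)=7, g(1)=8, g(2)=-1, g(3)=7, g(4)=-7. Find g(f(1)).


8


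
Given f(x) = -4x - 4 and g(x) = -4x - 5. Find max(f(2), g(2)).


f(2) = -12
g(2) = -13
max = -12

-12


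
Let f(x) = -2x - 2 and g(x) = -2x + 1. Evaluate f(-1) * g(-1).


f(-1) = 0
g(-1) = 3
Product = 0

0


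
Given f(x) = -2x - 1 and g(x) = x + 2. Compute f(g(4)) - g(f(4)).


-6


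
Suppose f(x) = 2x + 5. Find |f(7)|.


f(7) = 19
|19| = 19

19


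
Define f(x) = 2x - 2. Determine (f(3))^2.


f(3) = 4
(4)^2 = 16

16


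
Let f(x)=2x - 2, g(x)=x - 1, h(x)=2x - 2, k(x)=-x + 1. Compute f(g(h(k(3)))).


k(3) = -2
h(-2) = -6
g(-6) = -7
f(-7) = -16

-16


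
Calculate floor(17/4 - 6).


17/4 = 4.25
4.25 - 6 = -1.75
floor(-1.75) = -2

-2


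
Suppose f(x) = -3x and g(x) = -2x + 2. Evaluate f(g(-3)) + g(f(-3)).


f(g(-3)) = -24
g(f(-3)) = -16
Sum = -40

-40


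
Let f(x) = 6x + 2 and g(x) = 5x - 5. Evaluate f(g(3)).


g(3) = 10
f(10) = 62

62


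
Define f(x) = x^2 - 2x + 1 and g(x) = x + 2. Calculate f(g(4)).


25


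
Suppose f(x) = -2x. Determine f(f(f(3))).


f(3) = -6
f(-6) = 12
f(12) = -24

-24


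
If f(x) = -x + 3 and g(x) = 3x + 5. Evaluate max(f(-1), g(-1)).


f(-1) = 4
g(-1) = 2
max = 4

4


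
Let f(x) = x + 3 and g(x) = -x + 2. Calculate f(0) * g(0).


6


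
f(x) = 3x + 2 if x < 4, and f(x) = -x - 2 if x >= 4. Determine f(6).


-8


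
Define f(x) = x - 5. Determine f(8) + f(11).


f(8) = 3
f(11) = 6
Sum = 9

9


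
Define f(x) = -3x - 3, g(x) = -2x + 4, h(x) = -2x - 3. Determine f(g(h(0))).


h(0) = -3
g(-3) = 10
f(10) = -33

-33


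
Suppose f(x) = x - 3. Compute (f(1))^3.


f(1) = -2
(-2)^3 = -8

-8


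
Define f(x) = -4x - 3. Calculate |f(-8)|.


f(-8) = 29
|29| = 29

29


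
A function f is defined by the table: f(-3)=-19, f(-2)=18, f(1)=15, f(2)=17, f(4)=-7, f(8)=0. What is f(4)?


Reading from the table at x = 4

-7


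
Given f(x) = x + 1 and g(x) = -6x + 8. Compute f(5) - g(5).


f(5) = 6
g(5) = -22
Difference = 28

28


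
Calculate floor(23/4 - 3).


2


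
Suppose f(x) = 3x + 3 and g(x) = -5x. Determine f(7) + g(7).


f(7) = 24
g(7) = -35
Sum = -11

-11


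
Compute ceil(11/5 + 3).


11/5 = 2.2
2.2 + 3 = 5.2
ceil(5.2) = 6

6


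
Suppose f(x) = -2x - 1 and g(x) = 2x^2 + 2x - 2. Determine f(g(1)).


g(1) = 2
f(2) = -5

-5


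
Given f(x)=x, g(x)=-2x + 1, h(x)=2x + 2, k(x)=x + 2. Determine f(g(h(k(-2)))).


k(-2) = 0
h(0) = 2
g(2) = -3
f(-3) = -3

-3


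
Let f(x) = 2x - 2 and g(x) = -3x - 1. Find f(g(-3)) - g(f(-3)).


f(g(-3)) = 14
g(f(-3)) = 23
Difference = -9

-9


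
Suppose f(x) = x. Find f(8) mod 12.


f(8) = 8
8 mod 12 = 8

8


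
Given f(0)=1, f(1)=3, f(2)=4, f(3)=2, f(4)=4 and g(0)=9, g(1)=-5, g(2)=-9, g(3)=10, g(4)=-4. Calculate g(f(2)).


f(2) = 4
g(4) = -4

-4


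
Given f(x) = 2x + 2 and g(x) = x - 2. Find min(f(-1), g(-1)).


-3


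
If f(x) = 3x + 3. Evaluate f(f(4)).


f(4) = 15
f(15) = 48

48


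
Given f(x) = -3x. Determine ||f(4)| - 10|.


f(4) = -12
|-12| = 12
|12 - 10| = 2

2


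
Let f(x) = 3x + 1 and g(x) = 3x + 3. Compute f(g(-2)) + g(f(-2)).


f(g(-2)) = -8
g(f(-2)) = -12
Sum = -20

-20


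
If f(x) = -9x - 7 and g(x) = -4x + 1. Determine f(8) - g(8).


-48


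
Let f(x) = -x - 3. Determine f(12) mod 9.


f(12) = -15
-15 mod 9 = 3

3


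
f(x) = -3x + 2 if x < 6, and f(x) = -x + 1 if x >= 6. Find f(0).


0 satisfies x < 6
f(0) = 2

2


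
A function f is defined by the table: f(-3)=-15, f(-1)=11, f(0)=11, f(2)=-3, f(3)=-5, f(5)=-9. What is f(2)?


Reading from the table at x = 2

-3


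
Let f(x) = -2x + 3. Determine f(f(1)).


f(1) = 1
f(1) = 1

1


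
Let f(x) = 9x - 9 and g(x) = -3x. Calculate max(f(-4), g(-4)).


f(-4) = -45
g(-4) = 12
max = 12

12


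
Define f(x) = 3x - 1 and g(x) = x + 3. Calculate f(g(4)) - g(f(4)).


f(g(4)) = 20
g(f(4)) = 14
Difference = 6

6


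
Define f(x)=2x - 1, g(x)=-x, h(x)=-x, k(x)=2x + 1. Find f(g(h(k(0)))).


1


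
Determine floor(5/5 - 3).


-2


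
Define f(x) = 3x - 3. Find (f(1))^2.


f(1) = 0
(0)^2 = 0

0


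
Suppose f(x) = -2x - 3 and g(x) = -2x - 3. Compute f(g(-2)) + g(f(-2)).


f(g(-2)) = -5
g(f(-2)) = -5
Sum = -10

-10


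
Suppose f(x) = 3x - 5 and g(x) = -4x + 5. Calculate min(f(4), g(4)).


-11


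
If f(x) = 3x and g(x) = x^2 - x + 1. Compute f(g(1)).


g(1) = 1
f(1) = 3

3


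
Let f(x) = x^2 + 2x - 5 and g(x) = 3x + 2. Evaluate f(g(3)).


138


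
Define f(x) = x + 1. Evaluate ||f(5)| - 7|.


f(5) = 6
|6| = 6
|6 - 7| = 1

1


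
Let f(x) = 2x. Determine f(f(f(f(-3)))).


f(-3) = -6
f(-6) = -12
f(-12) = -24
f(-24) = -48

-48


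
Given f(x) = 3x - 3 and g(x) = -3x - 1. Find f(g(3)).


g(3) = -10
f(-10) = -33

-33


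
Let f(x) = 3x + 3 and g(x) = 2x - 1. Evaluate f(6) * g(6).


f(6) = 21
g(6) = 11
Product = 231

231


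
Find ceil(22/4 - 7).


22/4 = 5.5
5.5 - 7 = -1.5
ceil(-1.5) = -1

-1


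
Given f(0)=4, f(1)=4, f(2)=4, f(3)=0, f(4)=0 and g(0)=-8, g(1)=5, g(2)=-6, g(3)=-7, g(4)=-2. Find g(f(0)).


f(0) = 4
g(4) = -2

-2


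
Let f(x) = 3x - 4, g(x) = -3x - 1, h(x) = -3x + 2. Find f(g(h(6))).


h(6) = -16
g(-16) = 47
f(47) = 137

137


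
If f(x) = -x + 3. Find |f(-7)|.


f(-7) = 10
|10| = 10

10


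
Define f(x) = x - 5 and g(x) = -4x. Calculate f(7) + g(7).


-26


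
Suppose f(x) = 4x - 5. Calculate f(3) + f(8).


f(3) = 7
f(8) = 27
Sum = 34

34


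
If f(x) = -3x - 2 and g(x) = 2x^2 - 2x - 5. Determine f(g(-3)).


g(-3) = 19
f(19) = -59

-59


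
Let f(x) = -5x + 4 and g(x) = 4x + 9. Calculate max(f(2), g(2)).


f(2) = -6
g(2) = 17
max = 17

17


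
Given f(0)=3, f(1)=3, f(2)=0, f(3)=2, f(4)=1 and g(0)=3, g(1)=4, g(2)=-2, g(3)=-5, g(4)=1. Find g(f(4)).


f(4) = 1
g(1) = 4

4


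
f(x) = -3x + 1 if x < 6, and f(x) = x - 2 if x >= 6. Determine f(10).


10 satisfies x >= 6
f(10) = 8

8


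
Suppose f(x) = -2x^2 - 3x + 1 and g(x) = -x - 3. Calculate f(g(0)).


g(0) = -3
f(-3) = (-2)*(-3)^2 - 3*(-3) + 1 = -8

-8


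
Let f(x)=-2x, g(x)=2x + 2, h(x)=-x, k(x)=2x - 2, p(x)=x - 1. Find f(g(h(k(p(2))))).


p(2) = 1
k(1) = 0
h(0) = 0
g(0) = 2
f(2) = -4

-4


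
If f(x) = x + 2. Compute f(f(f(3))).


9


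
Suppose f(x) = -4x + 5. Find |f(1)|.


f(1) = 1
|1| = 1

1


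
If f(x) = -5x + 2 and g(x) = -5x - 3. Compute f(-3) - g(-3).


f(-3) = 17
g(-3) = 12
Difference = 5

5


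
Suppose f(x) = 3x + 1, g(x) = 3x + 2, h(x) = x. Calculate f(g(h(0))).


h(0) = 0
g(0) = 2
f(2) = 7

7


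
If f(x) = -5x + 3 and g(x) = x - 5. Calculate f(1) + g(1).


-6


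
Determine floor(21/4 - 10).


21/4 = 5.25
5.25 - 10 = -4.75
floor(-4.75) = -5

-5


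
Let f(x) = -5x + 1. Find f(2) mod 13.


f(2) = -9
-9 mod 13 = 4

4


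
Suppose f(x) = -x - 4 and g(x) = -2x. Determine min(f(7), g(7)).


-14


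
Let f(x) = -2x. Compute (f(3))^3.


f(3) = -6
(-6)^3 = -216

-216


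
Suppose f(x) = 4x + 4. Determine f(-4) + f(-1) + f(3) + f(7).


f(-4) = -12
f(-1) = 0
f(3) = 16
f(7) = 32
Sum = 36

36


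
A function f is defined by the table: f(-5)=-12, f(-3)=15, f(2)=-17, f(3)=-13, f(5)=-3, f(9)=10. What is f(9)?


Reading from the table at x = 9

10


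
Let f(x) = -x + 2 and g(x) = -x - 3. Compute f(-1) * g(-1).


f(-1) = 3
g(-1) = -2
Product = -6

-6


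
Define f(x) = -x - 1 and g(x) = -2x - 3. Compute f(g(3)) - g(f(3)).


f(g(3)) = 8
g(f(3)) = 5
Difference = 3

3


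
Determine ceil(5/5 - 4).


5/5 = 1
1 - 4 = -3
ceil(-3) = -3

-3


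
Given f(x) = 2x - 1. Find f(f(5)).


f(5) = 9
f(9) = 17

17


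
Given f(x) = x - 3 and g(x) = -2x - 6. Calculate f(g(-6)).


3


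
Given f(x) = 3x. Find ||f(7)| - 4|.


f(7) = 21
|21| = 21
|21 - 4| = 17

17


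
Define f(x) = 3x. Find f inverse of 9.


Solve 3x = 9
x = (9) / 3 = 3

3


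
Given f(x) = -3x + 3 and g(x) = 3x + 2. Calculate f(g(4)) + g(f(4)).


-64


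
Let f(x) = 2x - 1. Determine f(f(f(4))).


f(4) = 7
f(7) = 13
f(13) = 25

25


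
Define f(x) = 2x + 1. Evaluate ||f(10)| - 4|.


f(10) = 21
|21| = 21
|21 - 4| = 17

17


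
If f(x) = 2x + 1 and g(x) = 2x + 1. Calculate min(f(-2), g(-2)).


-3


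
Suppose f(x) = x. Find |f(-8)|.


8


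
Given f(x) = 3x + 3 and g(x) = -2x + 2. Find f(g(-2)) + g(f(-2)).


f(g(-2)) = 21
g(f(-2)) = 8
Sum = 29

29


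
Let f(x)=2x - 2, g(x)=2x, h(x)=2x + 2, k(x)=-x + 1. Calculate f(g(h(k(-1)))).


k(-1) = 2
h(2) = 6
g(6) = 12
f(12) = 22

22


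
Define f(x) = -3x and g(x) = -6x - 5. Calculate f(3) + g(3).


f(3) = -9
g(3) = -23
Sum = -32

-32


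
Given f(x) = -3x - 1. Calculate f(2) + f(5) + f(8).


-48


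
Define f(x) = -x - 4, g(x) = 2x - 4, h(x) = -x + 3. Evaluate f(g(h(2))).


h(2) = 1
g(1) = -2
f(-2) = -2

-2


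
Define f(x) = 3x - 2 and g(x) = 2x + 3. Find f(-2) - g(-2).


f(-2) = -8
g(-2) = -1
Difference = -7

-7


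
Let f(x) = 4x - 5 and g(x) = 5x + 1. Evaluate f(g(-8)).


-161


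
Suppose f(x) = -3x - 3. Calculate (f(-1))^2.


f(-1) = 0
(0)^2 = 0

0


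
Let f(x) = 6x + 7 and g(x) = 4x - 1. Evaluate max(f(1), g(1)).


f(1) = 13
g(1) = 3
max = 13

13


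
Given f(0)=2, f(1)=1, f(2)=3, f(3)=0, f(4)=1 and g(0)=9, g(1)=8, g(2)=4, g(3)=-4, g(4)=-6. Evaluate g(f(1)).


f(1) = 1
g(1) = 8

8


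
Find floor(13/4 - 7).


13/4 = 3.25
3.25 - 7 = -3.75
floor(-3.75) = -4

-4


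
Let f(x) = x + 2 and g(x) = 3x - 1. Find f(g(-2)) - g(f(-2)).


-4


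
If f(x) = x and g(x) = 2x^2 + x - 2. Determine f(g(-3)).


g(-3) = 13
f(13) = 13

13


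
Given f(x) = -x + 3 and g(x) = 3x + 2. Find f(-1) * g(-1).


f(-1) = 4
g(-1) = -1
Product = -4

-4


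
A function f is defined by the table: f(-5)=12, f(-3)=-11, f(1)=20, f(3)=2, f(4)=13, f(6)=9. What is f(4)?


Reading from the table at x = 4

13


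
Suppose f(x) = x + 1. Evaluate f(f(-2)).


0


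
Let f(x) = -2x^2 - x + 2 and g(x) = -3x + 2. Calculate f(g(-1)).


g(-1) = 5
f(5) = (-2)*(5)^2 - 1*(5) + 2 = -53

-53


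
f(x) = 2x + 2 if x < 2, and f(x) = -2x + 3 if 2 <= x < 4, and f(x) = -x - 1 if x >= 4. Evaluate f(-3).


-3 satisfies x < 2
f(-3) = -4

-4


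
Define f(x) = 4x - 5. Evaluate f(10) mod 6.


f(10) = 35
35 mod 6 = 5

5


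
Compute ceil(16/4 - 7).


-3


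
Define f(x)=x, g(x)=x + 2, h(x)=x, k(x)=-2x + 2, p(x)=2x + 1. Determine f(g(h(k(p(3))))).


p(3) = 7
k(7) = -12
h(-12) = -12
g(-12) = -10
f(-10) = -10

-10


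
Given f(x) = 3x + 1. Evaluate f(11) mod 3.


f(11) = 34
34 mod 3 = 1

1


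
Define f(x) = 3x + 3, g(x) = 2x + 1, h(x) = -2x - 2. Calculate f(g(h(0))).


h(0) = -2
g(-2) = -3
f(-3) = -6

-6


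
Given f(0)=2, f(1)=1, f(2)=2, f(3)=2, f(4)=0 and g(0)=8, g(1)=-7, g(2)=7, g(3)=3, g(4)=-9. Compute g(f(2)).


f(2) = 2
g(2) = 7

7


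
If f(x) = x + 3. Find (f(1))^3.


f(1) = 4
(4)^3 = 64

64


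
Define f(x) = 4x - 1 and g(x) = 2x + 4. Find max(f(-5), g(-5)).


-6


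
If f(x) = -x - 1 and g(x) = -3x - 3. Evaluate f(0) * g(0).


f(0) = -1
g(0) = -3
Product = 3

3


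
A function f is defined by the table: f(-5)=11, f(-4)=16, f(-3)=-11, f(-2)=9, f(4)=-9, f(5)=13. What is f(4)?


Reading from the table at x = 4

-9


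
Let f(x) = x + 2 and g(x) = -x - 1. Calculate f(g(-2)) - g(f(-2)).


f(g(-2)) = 3
g(f(-2)) = -1
Difference = 4

4


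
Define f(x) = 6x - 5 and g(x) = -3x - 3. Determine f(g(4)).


g(4) = -15
f(-15) = -95

-95


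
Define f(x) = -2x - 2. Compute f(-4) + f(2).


f(-4) = 6
f(2) = -6
Sum = 0

0


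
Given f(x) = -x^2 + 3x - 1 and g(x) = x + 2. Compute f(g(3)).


g(3) = 5
f(5) = (-1)*(5)^2 + 3*(5) - 1 = -11

-11


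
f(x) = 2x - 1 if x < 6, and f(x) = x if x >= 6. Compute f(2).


2 satisfies x < 6
f(2) = 3

3


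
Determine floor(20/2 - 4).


20/2 = 10
10 - 4 = 6
floor(6) = 6

6


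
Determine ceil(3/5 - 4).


3/5 = 0.6
0.6 - 4 = -3.4
ceil(-3.4) = -3

-3


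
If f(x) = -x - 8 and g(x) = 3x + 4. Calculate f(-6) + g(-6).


-16


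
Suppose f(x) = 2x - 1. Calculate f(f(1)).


f(1) = 1
f(1) = 1

1


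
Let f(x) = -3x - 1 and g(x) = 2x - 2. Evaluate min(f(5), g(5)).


-16


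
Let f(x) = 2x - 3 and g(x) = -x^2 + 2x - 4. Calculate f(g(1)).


g(1) = -3
f(-3) = -9

-9


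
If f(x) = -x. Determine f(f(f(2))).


f(2) = -2
f(-2) = 2
f(2) = -2

-2


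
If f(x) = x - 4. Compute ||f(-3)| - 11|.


f(-3) = -7
|-7| = 7
|7 - 11| = 4

4


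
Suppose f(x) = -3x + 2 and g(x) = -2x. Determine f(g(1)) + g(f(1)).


f(g(1)) = 8
g(f(1)) = 2
Sum = 10

10


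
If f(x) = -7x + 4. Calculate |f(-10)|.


f(-10) = 74
|74| = 74

74


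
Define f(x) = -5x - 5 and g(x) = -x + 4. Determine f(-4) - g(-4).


f(-4) = 15
g(-4) = 8
Difference = 7

7


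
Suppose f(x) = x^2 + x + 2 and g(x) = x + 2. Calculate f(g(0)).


g(0) = 2
f(2) = 1*(2)^2 + 1*(2) + 2 = 8

8


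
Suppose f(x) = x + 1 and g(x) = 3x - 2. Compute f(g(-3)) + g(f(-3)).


f(g(-3)) = -10
g(f(-3)) = -8
Sum = -18

-18


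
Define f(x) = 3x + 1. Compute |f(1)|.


f(1) = 4
|4| = 4

4


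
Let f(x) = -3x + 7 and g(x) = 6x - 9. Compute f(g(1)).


g(1) = -3
f(-3) = 16

16


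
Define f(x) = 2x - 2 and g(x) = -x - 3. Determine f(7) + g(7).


2


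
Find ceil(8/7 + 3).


8/7 = 1.1429
1.1429 + 3 = 4.1429
ceil(4.1429) = 5

5


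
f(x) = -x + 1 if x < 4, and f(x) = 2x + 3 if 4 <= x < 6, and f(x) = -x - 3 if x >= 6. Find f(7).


7 satisfies x >= 6
f(7) = -10

-10


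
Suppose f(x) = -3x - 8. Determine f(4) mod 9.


f(4) = -20
-20 mod 9 = 7

7


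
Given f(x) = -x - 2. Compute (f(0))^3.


f(0) = -2
(-2)^3 = -8

-8


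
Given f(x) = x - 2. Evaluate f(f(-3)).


f(-3) = -5
f(-5) = -7

-7


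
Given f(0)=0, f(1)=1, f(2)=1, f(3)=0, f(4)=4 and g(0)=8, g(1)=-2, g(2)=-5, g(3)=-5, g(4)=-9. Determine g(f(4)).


f(4) = 4
g(4) = -9

-9
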